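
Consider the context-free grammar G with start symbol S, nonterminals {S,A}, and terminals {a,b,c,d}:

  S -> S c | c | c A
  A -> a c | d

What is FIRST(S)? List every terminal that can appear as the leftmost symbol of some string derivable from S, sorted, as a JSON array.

FIRST iteration:
[1]
  A via A→a c: +{a}
  A via A→d: +{d}
  S via S→c: +{c}
  FIRST(S)={c}  FIRST(A)={a,d}
[2] (stable)
  FIRST(S)={c}  FIRST(A)={a,d}

FIRST(S) = ["c"]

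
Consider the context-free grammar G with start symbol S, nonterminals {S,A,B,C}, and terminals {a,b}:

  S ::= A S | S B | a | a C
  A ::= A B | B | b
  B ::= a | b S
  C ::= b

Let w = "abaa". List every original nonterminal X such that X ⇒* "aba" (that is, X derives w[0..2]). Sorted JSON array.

CNF form of G:
  S -> A S | S B | T1 C | a
  A -> A B | T0 S | a | b
  B -> T0 S | a
  C -> b
  T0 -> b
  T1 -> a

Fill CYK table bottom-up (cells [i..j] with 0 ≤ i ≤ j ≤ 2 only):
  T[0,0] 'a' = {A,B,S,T1}  orig:{A,B,S}
  T[1,1] 'b' = {A,C,T0}  orig:{A,C}
  T[2,2] 'a' = {A,B,S,T1}  orig:{A,B,S}
  T[0,1] 'ab' = {S}
  T[1,2] 'ba' = {A,B,S}
  T[0,2] 'aba' = {A,S}

Original NTs in T[0,2] deriving "aba": ["A", "S"]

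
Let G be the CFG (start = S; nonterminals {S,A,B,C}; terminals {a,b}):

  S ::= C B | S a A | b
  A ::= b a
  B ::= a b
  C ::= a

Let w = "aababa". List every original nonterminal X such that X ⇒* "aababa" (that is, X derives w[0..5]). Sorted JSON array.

CNF form of G:
  S -> C B | S X2 | b
  A -> T0 T1
  B -> T1 T0
  C -> a
  T0 -> b
  T1 -> a
  X2 -> T1 A

Fill CYK table bottom-up — only the sub-triangle for w[0..5]:
  [0..0]={C,T1}  "a"  orig:{C}
  [1..1]={C,T1}  "a"  orig:{C}
  [2..2]={S,T0}  "b"  orig:{S}
  [3..3]={C,T1}  "a"  orig:{C}
  [4..4]={S,T0}  "b"  orig:{S}
  [5..5]={C,T1}  "a"  orig:{C}
  [0..1]=∅  "aa"
  [1..2]={B}  "ab"
  [2..3]={A}  "ba"
  [3..4]={B}  "ab"
  [4..5]={A}  "ba"
  [0..2]={S}  "aab"
  [1..3]={X2}  "aba"  orig:{}
  [2..4]=∅  "bab"
  [3..5]={X2}  "aba"  orig:{}
  [0..3]=∅  "aaba"
  [1..4]=∅  "abab"
  [2..5]={S}  "baba"
  [0..4]=∅  "aabab"
  [1..5]=∅  "ababa"
  [0..5]={S}  "aababa"

Original NTs in T[0,5] deriving "aababa": ["S"]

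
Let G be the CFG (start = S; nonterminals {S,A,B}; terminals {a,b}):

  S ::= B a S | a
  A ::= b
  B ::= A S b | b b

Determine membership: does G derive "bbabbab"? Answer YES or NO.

Convert to CNF:
  S -> B X3 | a
  A -> b
  B -> A X2 | T0 T0
  T0 -> b
  T1 -> a
  X2 -> S T0
  X3 -> T1 S

CYK table (by increasing span):
  cell(0,0) b: {A,T0}  orig:{A}
  cell(1,1) b: {A,T0}  orig:{A}
  cell(2,2) a: {S,T1}  orig:{S}
  cell(3,3) b: {A,T0}  orig:{A}
  cell(4,4) b: {A,T0}  orig:{A}
  cell(5,5) a: {S,T1}  orig:{S}
  cell(6,6) b: {A,T0}  orig:{A}
  cell(0,1) bb: {B}
  cell(1,2) ba: ∅
  cell(2,3) ab: {X2}  orig:{}
  cell(3,4) bb: {B}
  cell(4,5) ba: ∅
  cell(5,6) ab: {X2}  orig:{}
  cell(0,2) bba: ∅
  cell(1,3) bab: {B}
  cell(2,4) abb: ∅
  cell(3,5) bba: ∅
  cell(4,6) bab: {B}
  cell(0,3) bbab: ∅
  cell(1,4) babb: ∅
  cell(2,5) abba: ∅
  cell(3,6) bbab: ∅
  cell(0,4) bbabb: ∅
  cell(1,5) babba: ∅
  cell(2,6) abbab: ∅
  cell(0,5) bbabba: ∅
  cell(1,6) babbab: ∅
  cell(0,6) bbabbab: ∅

S ∉ T[0,6] ⇒ NO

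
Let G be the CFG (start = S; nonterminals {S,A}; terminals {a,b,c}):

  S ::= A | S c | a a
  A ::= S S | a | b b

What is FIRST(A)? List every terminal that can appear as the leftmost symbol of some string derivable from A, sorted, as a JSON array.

Compute FIRST by fixpoint:
pass 1:
  A via A→a: +{a}
  A via A→b b: +{b}
  S via S→A: +{a,b}
  FIRST[S]={a,b}  FIRST[A]={a,b}
pass 2: (stable)
  FIRST[S]={a,b}  FIRST[A]={a,b}

FIRST(A) = ["a", "b"]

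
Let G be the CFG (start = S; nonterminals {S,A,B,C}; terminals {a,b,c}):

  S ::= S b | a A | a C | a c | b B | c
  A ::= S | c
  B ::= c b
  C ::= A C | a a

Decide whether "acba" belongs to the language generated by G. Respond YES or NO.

Convert to CNF:
  S -> S T0 | T0 B | T1 A | T1 C | T1 T2 | c
  A -> S T0 | T0 B | T1 A | T1 C | T1 T2 | c
  B -> T2 T0
  C -> A C | T1 T1
  T0 -> b
  T1 -> a
  T2 -> c

CYK fill:
  T[0,0] 'a' = {T1}  orig:{}
  T[1,1] 'c' = {A,S,T2}  orig:{A,S}
  T[2,2] 'b' = {T0}  orig:{}
  T[3,3] 'a' = {T1}  orig:{}
  T[0,1] 'ac' = {A,S}
  T[1,2] 'cb' = {A,B,S}
  T[2,3] 'ba' = ∅
  T[0,2] 'acb' = {A,S}
  T[1,3] 'cba' = ∅
  T[0,3] 'acba' = ∅

S ∉ T[0,3] ⇒ NO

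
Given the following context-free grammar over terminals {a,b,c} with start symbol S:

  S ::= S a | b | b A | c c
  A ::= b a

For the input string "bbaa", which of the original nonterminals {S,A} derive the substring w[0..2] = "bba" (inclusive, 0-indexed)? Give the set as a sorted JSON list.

Convert to CNF:
  S -> S T1 | T0 A | T2 T2 | b
  A -> T0 T1
  T0 -> b
  T1 -> a
  T2 -> c

CYK table (by increasing span), restricted to cells inside w[0..2]:
  [0..0]={S,T0}  "b"  orig:{S}
  [1..1]={S,T0}  "b"  orig:{S}
  [2..2]={T1}  "a"  orig:{}
  [0..1]=∅  "bb"
  [1..2]={A,S}  "ba"
  [0..2]={S}  "bba"

Original NTs in T[0,2] deriving "bba": ["S"]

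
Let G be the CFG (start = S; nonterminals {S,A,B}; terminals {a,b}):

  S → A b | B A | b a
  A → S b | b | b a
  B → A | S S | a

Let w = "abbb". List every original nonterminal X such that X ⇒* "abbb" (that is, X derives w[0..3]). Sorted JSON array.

Convert to CNF:
  S -> A T0 | B A | T0 T1
  A -> S T0 | T0 T1 | b
  B -> S S | S T0 | T0 T1 | a | b
  T0 -> b
  T1 -> a

CYK table (by increasing span) — only the sub-triangle for w[0..3]:
  [0..0]={B,T1}  "a"  orig:{B}
  [1..1]={A,B,T0}  "b"  orig:{A,B}
  [2..2]={A,B,T0}  "b"  orig:{A,B}
  [3..3]={A,B,T0}  "b"  orig:{A,B}
  [0..1]={S}  "ab"
  [1..2]={S}  "bb"
  [2..3]={S}  "bb"
  [0..2]={A,B}  "abb"
  [1..3]={A,B}  "bbb"
  [0..3]={B,S}  "abbb"

Original NTs in T[0,3] deriving "abbb": ["B", "S"]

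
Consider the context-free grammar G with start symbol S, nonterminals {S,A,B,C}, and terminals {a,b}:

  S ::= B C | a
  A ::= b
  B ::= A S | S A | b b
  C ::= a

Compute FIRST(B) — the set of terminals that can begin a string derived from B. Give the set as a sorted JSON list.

FIRST sets, iterate to fixpoint:
round 1:
  A via A→b: +{b}
  B via B→A S: +{b}
  C via C→a: +{a}
  S via S→B C: +{b}
  S via S→a: +{a}
  FIRST(S)={a,b}  FIRST(A)={b}  FIRST(B)={b}  FIRST(C)={a}
round 2:
  B via B→S A: +{a}
  FIRST(S)={a,b}  FIRST(A)={b}  FIRST(B)={a,b}  FIRST(C)={a}
round 3: (stable)
  FIRST(S)={a,b}  FIRST(A)={b}  FIRST(B)={a,b}  FIRST(C)={a}

FIRST(B) = ["a", "b"]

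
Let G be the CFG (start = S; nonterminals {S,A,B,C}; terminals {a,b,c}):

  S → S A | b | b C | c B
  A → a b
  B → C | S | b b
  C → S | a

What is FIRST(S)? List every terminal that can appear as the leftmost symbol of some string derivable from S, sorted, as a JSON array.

Compute FIRST by fixpoint:
pass 1:
  A via A→a b: +{a}
  B via B→b b: +{b}
  C via C→a: +{a}
  S via S→b: +{b}
  S via S→c B: +{c}
  FIRST[S]={b,c}  FIRST[A]={a}  FIRST[B]={b}  FIRST[C]={a}
pass 2:
  B via B→C: +{a}
  B via B→S: +{c}
  C via C→S: +{b,c}
  FIRST[S]={b,c}  FIRST[A]={a}  FIRST[B]={a,b,c}  FIRST[C]={a,b,c}
pass 3: (stable)
  FIRST[S]={b,c}  FIRST[A]={a}  FIRST[B]={a,b,c}  FIRST[C]={a,b,c}

FIRST(S) = ["b", "c"]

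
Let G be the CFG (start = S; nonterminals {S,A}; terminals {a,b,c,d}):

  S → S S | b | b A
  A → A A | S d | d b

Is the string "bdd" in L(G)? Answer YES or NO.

Convert to CNF:
  S -> S S | T1 A | b
  A -> A A | S T0 | T0 T1
  T0 -> d
  T1 -> b

Fill CYK table bottom-up:
  [0..0]={S,T1}  "b"  orig:{S}
  [1..1]={T0}  "d"  orig:{}
  [2..2]={T0}  "d"  orig:{}
  [0..1]={A}  "bd"
  [1..2]=∅  "dd"
  [0..2]=∅  "bdd"

S ∉ T[0,2] ⇒ NO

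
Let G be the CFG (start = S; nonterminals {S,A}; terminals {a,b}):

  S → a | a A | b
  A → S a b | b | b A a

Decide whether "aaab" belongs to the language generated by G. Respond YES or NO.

Convert to CNF:
  S -> T0 A | a | b
  A -> S X2 | T1 X3 | b
  T0 -> a
  T1 -> b
  X2 -> T0 T1
  X3 -> A T0

Fill CYK table bottom-up:
  T[0,0] 'a' = {S,T0}  orig:{S}
  T[1,1] 'a' = {S,T0}  orig:{S}
  T[2,2] 'a' = {S,T0}  orig:{S}
  T[3,3] 'b' = {A,S,T1}  orig:{A,S}
  T[0,1] 'aa' = ∅
  T[1,2] 'aa' = ∅
  T[2,3] 'ab' = {S,X2}  orig:{S}
  T[0,2] 'aaa' = ∅
  T[1,3] 'aab' = {A}
  T[0,3] 'aaab' = {S}

S ∈ T[0,3] ⇒ YES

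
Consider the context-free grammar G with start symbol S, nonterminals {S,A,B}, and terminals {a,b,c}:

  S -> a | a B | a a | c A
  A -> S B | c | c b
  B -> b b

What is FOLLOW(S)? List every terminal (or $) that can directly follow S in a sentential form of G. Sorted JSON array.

FIRST sets, iterate to fixpoint:
pass 1:
  A via A→c: +{c}
  B via B→b b: +{b}
  S via S→a: +{a}
  S via S→c A: +{c}
  S: {a,c}  A: {c}  B: {b}
pass 2:
  A via A→S B: +{a}
  S: {a,c}  A: {a,c}  B: {b}
pass 3: (no change)
  S: {a,c}  A: {a,c}  B: {b}

FOLLOW iteration:
initialize: $ ∈ FOLLOW(S)
round 1:
  A→S B: FOLLOW(S) ⊇ FIRST(B) = {b}; new: +{b}
  S→a B: FOLLOW(B) ⊇ FOLLOW(S) ⊇ {$,b}; new: +{$,b}
  S→c A: FOLLOW(A) ⊇ FOLLOW(S) ⊇ {$,b}; new: +{$,b}
  FOLLOW(S)={$,b}  FOLLOW(A)={$,b}  FOLLOW(B)={$,b}
round 2: done
  FOLLOW(S)={$,b}  FOLLOW(A)={$,b}  FOLLOW(B)={$,b}

FOLLOW(S) = ["$", "b"]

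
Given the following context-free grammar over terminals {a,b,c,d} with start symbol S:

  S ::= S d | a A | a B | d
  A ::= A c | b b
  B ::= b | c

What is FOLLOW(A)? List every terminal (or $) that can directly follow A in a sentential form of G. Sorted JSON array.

Compute FIRST by fixpoint:
round 1:
  A via A→b b: +{b}
  B via B→b: +{b}
  B via B→c: +{c}
  S via S→a A: +{a}
  S via S→d: +{d}
  FIRST[S]={a,d}  FIRST[A]={b}  FIRST[B]={b,c}
round 2: done
  FIRST[S]={a,d}  FIRST[A]={b}  FIRST[B]={b,c}

Compute FOLLOW by fixpoint:
seed FOLLOW(S) with $
iter 1:
  A→A c: FOLLOW(A) ⊇ FIRST(c) = {c}; new: +{c}
  S→S d: FOLLOW(S) ⊇ FIRST(d) = {d}; new: +{d}
  S→a A: FOLLOW(A) ⊇ FOLLOW(S) ⊇ {$,d}; new: +{$,d}
  S→a B: FOLLOW(B) ⊇ FOLLOW(S) ⊇ {$,d}; new: +{$,d}
  FOLLOW(S)={$,d}  FOLLOW(A)={$,c,d}  FOLLOW(B)={$,d}
iter 2: done
  FOLLOW(S)={$,d}  FOLLOW(A)={$,c,d}  FOLLOW(B)={$,d}

FOLLOW(A) = ["$", "c", "d"]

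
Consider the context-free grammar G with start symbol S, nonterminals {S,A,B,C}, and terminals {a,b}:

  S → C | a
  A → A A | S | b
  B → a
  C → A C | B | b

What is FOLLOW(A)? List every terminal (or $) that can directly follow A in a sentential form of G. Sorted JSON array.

Compute FIRST by fixpoint:
round 1:
  A via A→b: +{b}
  B via B→a: +{a}
  C via C→A C: +{b}
  C via C→B: +{a}
  S via S→C: +{a,b}
  FIRST[S]={a,b}  FIRST[A]={b}  FIRST[B]={a}  FIRST[C]={a,b}
round 2:
  A via A→S: +{a}
  FIRST[S]={a,b}  FIRST[A]={a,b}  FIRST[B]={a}  FIRST[C]={a,b}
round 3: done
  FIRST[S]={a,b}  FIRST[A]={a,b}  FIRST[B]={a}  FIRST[C]={a,b}

FOLLOW iteration:
seed FOLLOW(S) with $
[1]
  A→A A: FOLLOW(A) ⊇ FIRST(A) = {a,b}; new: +{a,b}
  A→S: FOLLOW(S) ⊇ FOLLOW(A) ⊇ {a,b}; new: +{a,b}
  S→C: FOLLOW(C) ⊇ FOLLOW(S) ⊇ {$,a,b}; new: +{$,a,b}
  S: {$,a,b}  A: {a,b}  B: {}  C: {$,a,b}
[2]
  C→B: FOLLOW(B) ⊇ FOLLOW(C) ⊇ {$,a,b}; new: +{$,a,b}
  S: {$,a,b}  A: {a,b}  B: {$,a,b}  C: {$,a,b}
[3] (no change)
  S: {$,a,b}  A: {a,b}  B: {$,a,b}  C: {$,a,b}

FOLLOW(A) = ["a", "b"]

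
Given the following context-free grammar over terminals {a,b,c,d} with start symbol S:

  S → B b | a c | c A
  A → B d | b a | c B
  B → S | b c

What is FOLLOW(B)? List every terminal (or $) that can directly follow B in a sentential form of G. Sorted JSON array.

FIRST iteration:
pass 1:
  A via A→b a: +{b}
  A via A→c B: +{c}
  B via B→b c: +{b}
  S via S→B b: +{b}
  S via S→a c: +{a}
  S via S→c A: +{c}
  S: {a,b,c}  A: {b,c}  B: {b}
pass 2:
  B via B→S: +{a,c}
  S: {a,b,c}  A: {b,c}  B: {a,b,c}
pass 3:
  A via A→B d: +{a}
  S: {a,b,c}  A: {a,b,c}  B: {a,b,c}
pass 4: (no change)
  S: {a,b,c}  A: {a,b,c}  B: {a,b,c}

FOLLOW iteration:
FOLLOW(S) := {$}
pass 1:
  A→B d: FOLLOW(B) ⊇ FIRST(d) = {d}; new: +{d}
  B→S: FOLLOW(S) ⊇ FOLLOW(B) ⊇ {d}; new: +{d}
  S→B b: FOLLOW(B) ⊇ FIRST(b) = {b}; new: +{b}
  S→c A: FOLLOW(A) ⊇ FOLLOW(S) ⊇ {$,d}; new: +{$,d}
  FOLLOW(S)={$,d}  FOLLOW(A)={$,d}  FOLLOW(B)={b,d}
pass 2:
  A→c B: FOLLOW(B) ⊇ FOLLOW(A) ⊇ {$,d}; new: +{$}
  B→S: FOLLOW(S) ⊇ FOLLOW(B) ⊇ {$,b,d}; new: +{b}
  S→c A: FOLLOW(A) ⊇ FOLLOW(S) ⊇ {$,b,d}; new: +{b}
  FOLLOW(S)={$,b,d}  FOLLOW(A)={$,b,d}  FOLLOW(B)={$,b,d}
pass 3: (stable)
  FOLLOW(S)={$,b,d}  FOLLOW(A)={$,b,d}  FOLLOW(B)={$,b,d}

FOLLOW(B) = ["$", "b", "d"]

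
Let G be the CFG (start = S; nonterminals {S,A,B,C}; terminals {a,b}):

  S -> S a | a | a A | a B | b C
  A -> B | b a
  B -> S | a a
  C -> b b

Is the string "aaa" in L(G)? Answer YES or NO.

CNF form of G:
  S -> S T0 | T0 A | T0 B | T1 C | a
  A -> S T0 | T0 A | T0 B | T0 T0 | T1 C | T1 T0 | a
  B -> S T0 | T0 A | T0 B | T0 T0 | T1 C | a
  C -> T1 T1
  T0 -> a
  T1 -> b

CYK table (by increasing span):
  cell(0,0) a: {A,B,S,T0}  orig:{A,B,S}
  cell(1,1) a: {A,B,S,T0}  orig:{A,B,S}
  cell(2,2) a: {A,B,S,T0}  orig:{A,B,S}
  cell(0,1) aa: {A,B,S}
  cell(1,2) aa: {A,B,S}
  cell(0,2) aaa: {A,B,S}

S ∈ T[0,2] ⇒ YES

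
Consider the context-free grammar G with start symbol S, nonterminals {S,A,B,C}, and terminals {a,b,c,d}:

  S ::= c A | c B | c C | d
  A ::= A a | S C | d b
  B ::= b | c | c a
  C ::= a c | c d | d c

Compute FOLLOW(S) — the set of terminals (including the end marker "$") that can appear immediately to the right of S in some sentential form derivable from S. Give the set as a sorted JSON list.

FIRST iteration:
pass 1:
  A via A→d b: +{d}
  B via B→b: +{b}
  B via B→c: +{c}
  C via C→a c: +{a}
  C via C→c d: +{c}
  C via C→d c: +{d}
  S via S→c A: +{c}
  S via S→d: +{d}
  FIRST[S]={c,d}  FIRST[A]={d}  FIRST[B]={b,c}  FIRST[C]={a,c,d}
pass 2:
  A via A→S C: +{c}
  FIRST[S]={c,d}  FIRST[A]={c,d}  FIRST[B]={b,c}  FIRST[C]={a,c,d}
pass 3: done
  FIRST[S]={c,d}  FIRST[A]={c,d}  FIRST[B]={b,c}  FIRST[C]={a,c,d}

Compute FOLLOW by fixpoint:
FOLLOW(S) := {$}
round 1:
  A→A a: FOLLOW(A) ⊇ FIRST(a) = {a}; new: +{a}
  A→S C: FOLLOW(S) ⊇ FIRST(C) = {a,c,d}; new: +{a,c,d}
  A→S C: FOLLOW(C) ⊇ FOLLOW(A) ⊇ {a}; new: +{a}
  S→c A: FOLLOW(A) ⊇ FOLLOW(S) ⊇ {$,a,c,d}; new: +{$,c,d}
  S→c B: FOLLOW(B) ⊇ FOLLOW(S) ⊇ {$,a,c,d}; new: +{$,a,c,d}
  S→c C: FOLLOW(C) ⊇ FOLLOW(S) ⊇ {$,a,c,d}; new: +{$,c,d}
  FOLLOW[S]={$,a,c,d}  FOLLOW[A]={$,a,c,d}  FOLLOW[B]={$,a,c,d}  FOLLOW[C]={$,a,c,d}
round 2: (no change)
  FOLLOW[S]={$,a,c,d}  FOLLOW[A]={$,a,c,d}  FOLLOW[B]={$,a,c,d}  FOLLOW[C]={$,a,c,d}

FOLLOW(S) = ["$", "a", "c", "d"]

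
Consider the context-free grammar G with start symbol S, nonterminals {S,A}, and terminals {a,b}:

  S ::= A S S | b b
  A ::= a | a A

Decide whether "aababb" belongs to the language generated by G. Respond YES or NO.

Convert to CNF:
  S -> A X2 | T1 T1
  A -> T0 A | a
  T0 -> a
  T1 -> b
  X2 -> S S

Fill CYK table bottom-up:
  T[0,0] 'a' = {A,T0}  orig:{A}
  T[1,1] 'a' = {A,T0}  orig:{A}
  T[2,2] 'b' = {T1}  orig:{}
  T[3,3] 'a' = {A,T0}  orig:{A}
  T[4,4] 'b' = {T1}  orig:{}
  T[5,5] 'b' = {T1}  orig:{}
  T[0,1] 'aa' = {A}
  T[1,2] 'ab' = ∅
  T[2,3] 'ba' = ∅
  T[3,4] 'ab' = ∅
  T[4,5] 'bb' = {S}
  T[0,2] 'aab' = ∅
  T[1,3] 'aba' = ∅
  T[2,4] 'bab' = ∅
  T[3,5] 'abb' = ∅
  T[0,3] 'aaba' = ∅
  T[1,4] 'abab' = ∅
  T[2,5] 'babb' = ∅
  T[0,4] 'aabab' = ∅
  T[1,5] 'ababb' = ∅
  T[0,5] 'aababb' = ∅

S ∉ T[0,5] ⇒ NO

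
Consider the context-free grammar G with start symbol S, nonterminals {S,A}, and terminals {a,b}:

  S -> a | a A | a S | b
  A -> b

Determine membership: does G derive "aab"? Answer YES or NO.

CNF form of G:
  S -> T0 A | T0 S | a | b
  A -> b
  T0 -> a

CYK fill:
  T[0,0] 'a' = {S,T0}  orig:{S}
  T[1,1] 'a' = {S,T0}  orig:{S}
  T[2,2] 'b' = {A,S}
  T[0,1] 'aa' = {S}
  T[1,2] 'ab' = {S}
  T[0,2] 'aab' = {S}

S ∈ T[0,2] ⇒ YES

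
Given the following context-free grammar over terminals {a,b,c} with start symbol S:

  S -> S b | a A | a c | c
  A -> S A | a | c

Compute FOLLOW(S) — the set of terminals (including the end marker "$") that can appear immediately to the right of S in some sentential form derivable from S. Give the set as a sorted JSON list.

Compute FIRST by fixpoint:
pass 1:
  A via A→a: +{a}
  A via A→c: +{c}
  S via S→a A: +{a}
  S via S→c: +{c}
  FIRST[S]={a,c}  FIRST[A]={a,c}
pass 2: done
  FIRST[S]={a,c}  FIRST[A]={a,c}

Compute FOLLOW by fixpoint:
FOLLOW(S) := {$}
iter 1:
  A→S A: FOLLOW(S) ⊇ FIRST(A) = {a,c}; new: +{a,c}
  S→S b: FOLLOW(S) ⊇ FIRST(b) = {b}; new: +{b}
  S→a A: FOLLOW(A) ⊇ FOLLOW(S) ⊇ {$,a,b,c}; new: +{$,a,b,c}
  FOLLOW[S]={$,a,b,c}  FOLLOW[A]={$,a,b,c}
iter 2: — fixpoint
  FOLLOW[S]={$,a,b,c}  FOLLOW[A]={$,a,b,c}

FOLLOW(S) = ["$", "a", "b", "c"]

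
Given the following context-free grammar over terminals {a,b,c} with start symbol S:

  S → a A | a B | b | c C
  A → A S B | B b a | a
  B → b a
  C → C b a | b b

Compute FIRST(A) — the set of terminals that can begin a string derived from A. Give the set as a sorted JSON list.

FIRST iteration:
round 1:
  A via A→a: +{a}
  B via B→b a: +{b}
  C via C→b b: +{b}
  S via S→a A: +{a}
  S via S→b: +{b}
  S via S→c C: +{c}
  S: {a,b,c}  A: {a}  B: {b}  C: {b}
round 2:
  A via A→B b a: +{b}
  S: {a,b,c}  A: {a,b}  B: {b}  C: {b}
round 3: (stable)
  S: {a,b,c}  A: {a,b}  B: {b}  C: {b}

FIRST(A) = ["a", "b"]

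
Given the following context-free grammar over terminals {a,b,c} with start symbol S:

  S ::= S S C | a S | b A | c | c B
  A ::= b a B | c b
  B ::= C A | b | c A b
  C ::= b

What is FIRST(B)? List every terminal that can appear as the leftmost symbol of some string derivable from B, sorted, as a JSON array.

FIRST sets, iterate to fixpoint:
iter 1:
  A via A→b a B: +{b}
  A via A→c b: +{c}
  B via B→b: +{b}
  B via B→c A b: +{c}
  C via C→b: +{b}
  S via S→a S: +{a}
  S via S→b A: +{b}
  S via S→c: +{c}
  S: {a,b,c}  A: {b,c}  B: {b,c}  C: {b}
iter 2: — fixpoint
  S: {a,b,c}  A: {b,c}  B: {b,c}  C: {b}

FIRST(B) = ["b", "c"]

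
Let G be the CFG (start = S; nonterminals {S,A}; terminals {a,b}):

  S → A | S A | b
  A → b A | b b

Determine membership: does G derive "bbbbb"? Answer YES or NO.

Convert to CNF:
  S -> S A | T0 A | T0 T0 | b
  A -> T0 A | T0 T0
  T0 -> b

CYK table (by increasing span):
  cell(0,0) b: {S,T0}  orig:{S}
  cell(1,1) b: {S,T0}  orig:{S}
  cell(2,2) b: {S,T0}  orig:{S}
  cell(3,3) b: {S,T0}  orig:{S}
  cell(4,4) b: {S,T0}  orig:{S}
  cell(0,1) bb: {A,S}
  cell(1,2) bb: {A,S}
  cell(2,3) bb: {A,S}
  cell(3,4) bb: {A,S}
  cell(0,2) bbb: {A,S}
  cell(1,3) bbb: {A,S}
  cell(2,4) bbb: {A,S}
  cell(0,3) bbbb: {A,S}
  cell(1,4) bbbb: {A,S}
  cell(0,4) bbbbb: {A,S}

S ∈ T[0,4] ⇒ YES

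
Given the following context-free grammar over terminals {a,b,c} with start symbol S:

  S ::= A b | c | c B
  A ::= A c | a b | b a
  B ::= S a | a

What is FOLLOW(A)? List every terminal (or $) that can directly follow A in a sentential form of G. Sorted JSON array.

Compute FIRST by fixpoint:
round 1:
  A via A→a b: +{a}
  A via A→b a: +{b}
  B via B→a: +{a}
  S via S→A b: +{a,b}
  S via S→c: +{c}
  FIRST[S]={a,b,c}  FIRST[A]={a,b}  FIRST[B]={a}
round 2:
  B via B→S a: +{b,c}
  FIRST[S]={a,b,c}  FIRST[A]={a,b}  FIRST[B]={a,b,c}
round 3: done
  FIRST[S]={a,b,c}  FIRST[A]={a,b}  FIRST[B]={a,b,c}

FOLLOW sets:
FOLLOW(S) := {$}
pass 1:
  A→A c: FOLLOW(A) ⊇ FIRST(c) = {c}; new: +{c}
  B→S a: FOLLOW(S) ⊇ FIRST(a) = {a}; new: +{a}
  S→A b: FOLLOW(A) ⊇ FIRST(b) = {b}; new: +{b}
  S→c B: FOLLOW(B) ⊇ FOLLOW(S) ⊇ {$,a}; new: +{$,a}
  FOLLOW[S]={$,a}  FOLLOW[A]={b,c}  FOLLOW[B]={$,a}
pass 2: done
  FOLLOW[S]={$,a}  FOLLOW[A]={b,c}  FOLLOW[B]={$,a}

FOLLOW(A) = ["b", "c"]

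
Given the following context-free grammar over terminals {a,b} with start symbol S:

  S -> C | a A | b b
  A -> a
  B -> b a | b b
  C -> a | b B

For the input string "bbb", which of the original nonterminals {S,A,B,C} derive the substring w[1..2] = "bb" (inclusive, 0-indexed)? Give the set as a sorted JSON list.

Convert to CNF:
  S -> T0 B | T0 T0 | T1 A | a
  A -> a
  B -> T0 T0 | T0 T1
  C -> T0 B | a
  T0 -> b
  T1 -> a

CYK table (by increasing span), restricted to cells inside w[1..2]:
  [1..1]={T0}  "b"  orig:{}
  [2..2]={T0}  "b"  orig:{}
  [1..2]={B,S}  "bb"

Original NTs in T[1,2] deriving "bb": ["B", "S"]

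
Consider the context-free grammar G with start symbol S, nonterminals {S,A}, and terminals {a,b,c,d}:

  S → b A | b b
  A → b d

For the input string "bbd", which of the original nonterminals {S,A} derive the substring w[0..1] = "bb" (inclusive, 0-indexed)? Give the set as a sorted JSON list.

CNF form of G:
  S -> T0 A | T0 T0
  A -> T0 T1
  T0 -> b
  T1 -> d

Fill CYK table bottom-up — only the sub-triangle for w[0..1]:
  [0..0]={T0}  "b"  orig:{}
  [1..1]={T0}  "b"  orig:{}
  [0..1]={S}  "bb"

Original NTs in T[0,1] deriving "bb": ["S"]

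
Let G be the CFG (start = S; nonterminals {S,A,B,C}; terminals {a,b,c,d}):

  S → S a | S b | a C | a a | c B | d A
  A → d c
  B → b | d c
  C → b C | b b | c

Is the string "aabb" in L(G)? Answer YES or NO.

CNF form of G:
  S -> S T2 | S T3 | T0 A | T1 B | T3 C | T3 T3
  A -> T0 T1
  B -> T0 T1 | b
  C -> T2 C | T2 T2 | c
  T0 -> d
  T1 -> c
  T2 -> b
  T3 -> a

CYK fill:
  [0..0]={T3}  "a"  orig:{}
  [1..1]={T3}  "a"  orig:{}
  [2..2]={B,T2}  "b"  orig:{B}
  [3..3]={B,T2}  "b"  orig:{B}
  [0..1]={S}  "aa"
  [1..2]=∅  "ab"
  [2..3]={C}  "bb"
  [0..2]={S}  "aab"
  [1..3]={S}  "abb"
  [0..3]={S}  "aabb"

S ∈ T[0,3] ⇒ YES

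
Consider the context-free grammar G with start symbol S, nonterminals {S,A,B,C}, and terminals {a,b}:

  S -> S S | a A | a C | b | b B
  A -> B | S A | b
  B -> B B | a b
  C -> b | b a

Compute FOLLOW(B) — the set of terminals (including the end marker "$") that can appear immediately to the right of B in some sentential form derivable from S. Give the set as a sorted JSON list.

Compute FIRST by fixpoint:
round 1:
  A via A→b: +{b}
  B via B→a b: +{a}
  C via C→b: +{b}
  S via S→a A: +{a}
  S via S→b: +{b}
  FIRST(S)={a,b}  FIRST(A)={b}  FIRST(B)={a}  FIRST(C)={b}
round 2:
  A via A→B: +{a}
  FIRST(S)={a,b}  FIRST(A)={a,b}  FIRST(B)={a}  FIRST(C)={b}
round 3: done
  FIRST(S)={a,b}  FIRST(A)={a,b}  FIRST(B)={a}  FIRST(C)={b}

FOLLOW sets:
initialize: $ ∈ FOLLOW(S)
round 1:
  A→S A: FOLLOW(S) ⊇ FIRST(A) = {a,b}; new: +{a,b}
  B→B B: FOLLOW(B) ⊇ FIRST(B) = {a}; new: +{a}
  S→a A: FOLLOW(A) ⊇ FOLLOW(S) ⊇ {$,a,b}; new: +{$,a,b}
  S→a C: FOLLOW(C) ⊇ FOLLOW(S) ⊇ {$,a,b}; new: +{$,a,b}
  S→b B: FOLLOW(B) ⊇ FOLLOW(S) ⊇ {$,a,b}; new: +{$,b}
  FOLLOW[S]={$,a,b}  FOLLOW[A]={$,a,b}  FOLLOW[B]={$,a,b}  FOLLOW[C]={$,a,b}
round 2: done
  FOLLOW[S]={$,a,b}  FOLLOW[A]={$,a,b}  FOLLOW[B]={$,a,b}  FOLLOW[C]={$,a,b}

FOLLOW(B) = ["$", "a", "b"]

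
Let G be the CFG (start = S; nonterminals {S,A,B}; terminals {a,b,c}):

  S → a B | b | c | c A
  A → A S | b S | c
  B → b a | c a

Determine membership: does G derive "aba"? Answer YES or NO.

CNF form of G:
  S -> T1 B | T2 A | b | c
  A -> A S | T0 S | c
  B -> T0 T1 | T2 T1
  T0 -> b
  T1 -> a
  T2 -> c

CYK table (by increasing span):
  T[0,0] 'a' = {T1}  orig:{}
  T[1,1] 'b' = {S,T0}  orig:{S}
  T[2,2] 'a' = {T1}  orig:{}
  T[0,1] 'ab' = ∅
  T[1,2] 'ba' = {B}
  T[0,2] 'aba' = {S}

S ∈ T[0,2] ⇒ YES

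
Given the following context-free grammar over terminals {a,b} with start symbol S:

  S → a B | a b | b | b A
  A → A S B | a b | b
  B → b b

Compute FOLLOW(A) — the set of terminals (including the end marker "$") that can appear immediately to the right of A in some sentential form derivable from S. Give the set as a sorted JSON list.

FIRST iteration:
pass 1:
  A via A→a b: +{a}
  A via A→b: +{b}
  B via B→b b: +{b}
  S via S→a B: +{a}
  S via S→b: +{b}
  FIRST[S]={a,b}  FIRST[A]={a,b}  FIRST[B]={b}
pass 2: — fixpoint
  FIRST[S]={a,b}  FIRST[A]={a,b}  FIRST[B]={b}

FOLLOW sets:
initialize: $ ∈ FOLLOW(S)
[1]
  A→A S B: FOLLOW(A) ⊇ FIRST(S) = {a,b}; new: +{a,b}
  A→A S B: FOLLOW(S) ⊇ FIRST(B) = {b}; new: +{b}
  A→A S B: FOLLOW(B) ⊇ FOLLOW(A) ⊇ {a,b}; new: +{a,b}
  S→a B: FOLLOW(B) ⊇ FOLLOW(S) ⊇ {$,b}; new: +{$}
  S→b A: FOLLOW(A) ⊇ FOLLOW(S) ⊇ {$,b}; new: +{$}
  FOLLOW(S)={$,b}  FOLLOW(A)={$,a,b}  FOLLOW(B)={$,a,b}
[2] done
  FOLLOW(S)={$,b}  FOLLOW(A)={$,a,b}  FOLLOW(B)={$,a,b}

FOLLOW(A) = ["$", "a", "b"]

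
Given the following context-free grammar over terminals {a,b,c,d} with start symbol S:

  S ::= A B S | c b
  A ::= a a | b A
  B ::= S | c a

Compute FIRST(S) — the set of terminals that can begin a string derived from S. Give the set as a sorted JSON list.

FIRST sets, iterate to fixpoint:
[1]
  A via A→a a: +{a}
  A via A→b A: +{b}
  B via B→c a: +{c}
  S via S→A B S: +{a,b}
  S via S→c b: +{c}
  FIRST(S)={a,b,c}  FIRST(A)={a,b}  FIRST(B)={c}
[2]
  B via B→S: +{a,b}
  FIRST(S)={a,b,c}  FIRST(A)={a,b}  FIRST(B)={a,b,c}
[3] (no change)
  FIRST(S)={a,b,c}  FIRST(A)={a,b}  FIRST(B)={a,b,c}

FIRST(S) = ["a", "b", "c"]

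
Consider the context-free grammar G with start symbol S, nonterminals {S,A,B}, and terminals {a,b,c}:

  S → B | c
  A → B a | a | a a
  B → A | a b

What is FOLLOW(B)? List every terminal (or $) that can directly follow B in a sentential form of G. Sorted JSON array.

FIRST iteration:
iter 1:
  A via A→a: +{a}
  B via B→A: +{a}
  S via S→B: +{a}
  S via S→c: +{c}
  FIRST(S)={a,c}  FIRST(A)={a}  FIRST(B)={a}
iter 2: done
  FIRST(S)={a,c}  FIRST(A)={a}  FIRST(B)={a}

FOLLOW sets:
initialize: $ ∈ FOLLOW(S)
round 1:
  A→B a: FOLLOW(B) ⊇ FIRST(a) = {a}; new: +{a}
  B→A: FOLLOW(A) ⊇ FOLLOW(B) ⊇ {a}; new: +{a}
  S→B: FOLLOW(B) ⊇ FOLLOW(S) ⊇ {$}; new: +{$}
  S: {$}  A: {a}  B: {$,a}
round 2:
  B→A: FOLLOW(A) ⊇ FOLLOW(B) ⊇ {$,a}; new: +{$}
  S: {$}  A: {$,a}  B: {$,a}
round 3: — fixpoint
  S: {$}  A: {$,a}  B: {$,a}

FOLLOW(B) = ["$", "a"]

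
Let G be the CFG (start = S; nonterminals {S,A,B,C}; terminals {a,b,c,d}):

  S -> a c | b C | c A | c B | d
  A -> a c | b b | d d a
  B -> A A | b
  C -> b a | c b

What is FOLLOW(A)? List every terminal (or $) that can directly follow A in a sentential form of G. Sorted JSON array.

FIRST iteration:
[1]
  A via A→a c: +{a}
  A via A→b b: +{b}
  A via A→d d a: +{d}
  B via B→A A: +{a,b,d}
  C via C→b a: +{b}
  C via C→c b: +{c}
  S via S→a c: +{a}
  S via S→b C: +{b}
  S via S→c A: +{c}
  S via S→d: +{d}
  FIRST(S)={a,b,c,d}  FIRST(A)={a,b,d}  FIRST(B)={a,b,d}  FIRST(C)={b,c}
[2] (no change)
  FIRST(S)={a,b,c,d}  FIRST(A)={a,b,d}  FIRST(B)={a,b,d}  FIRST(C)={b,c}

FOLLOW sets:
initialize: $ ∈ FOLLOW(S)
round 1:
  B→A A: FOLLOW(A) ⊇ FIRST(A) = {a,b,d}; new: +{a,b,d}
  S→b C: FOLLOW(C) ⊇ FOLLOW(S) ⊇ {$}; new: +{$}
  S→c A: FOLLOW(A) ⊇ FOLLOW(S) ⊇ {$}; new: +{$}
  S→c B: FOLLOW(B) ⊇ FOLLOW(S) ⊇ {$}; new: +{$}
  FOLLOW[S]={$}  FOLLOW[A]={$,a,b,d}  FOLLOW[B]={$}  FOLLOW[C]={$}
round 2: done
  FOLLOW[S]={$}  FOLLOW[A]={$,a,b,d}  FOLLOW[B]={$}  FOLLOW[C]={$}

FOLLOW(A) = ["$", "a", "b", "d"]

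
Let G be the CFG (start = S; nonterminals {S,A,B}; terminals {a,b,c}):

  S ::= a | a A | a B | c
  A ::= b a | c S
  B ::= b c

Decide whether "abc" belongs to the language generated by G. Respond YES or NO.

CNF form of G:
  S -> T1 A | T1 B | a | c
  A -> T0 T1 | T2 S
  B -> T0 T2
  T0 -> b
  T1 -> a
  T2 -> c

CYK fill:
  T[0,0] 'a' = {S,T1}  orig:{S}
  T[1,1] 'b' = {T0}  orig:{}
  T[2,2] 'c' = {S,T2}  orig:{S}
  T[0,1] 'ab' = ∅
  T[1,2] 'bc' = {B}
  T[0,2] 'abc' = {S}

S ∈ T[0,2] ⇒ YES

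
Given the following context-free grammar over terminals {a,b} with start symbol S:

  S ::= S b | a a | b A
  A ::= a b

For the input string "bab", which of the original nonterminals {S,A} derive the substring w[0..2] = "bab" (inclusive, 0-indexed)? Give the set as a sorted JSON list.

Convert to CNF:
  S -> S T1 | T0 T0 | T1 A
  A -> T0 T1
  T0 -> a
  T1 -> b

CYK table (by increasing span) — only the sub-triangle for w[0..2]:
  [0..0]={T1}  "b"  orig:{}
  [1..1]={T0}  "a"  orig:{}
  [2..2]={T1}  "b"  orig:{}
  [0..1]=∅  "ba"
  [1..2]={A}  "ab"
  [0..2]={S}  "bab"

Original NTs in T[0,2] deriving "bab": ["S"]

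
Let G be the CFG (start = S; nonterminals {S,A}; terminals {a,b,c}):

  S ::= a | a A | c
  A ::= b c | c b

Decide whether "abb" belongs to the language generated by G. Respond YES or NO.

CNF form of G:
  S -> T2 A | a | c
  A -> T0 T1 | T1 T0
  T0 -> b
  T1 -> c
  T2 -> a

Fill CYK table bottom-up:
  T[0,0] 'a' = {S,T2}  orig:{S}
  T[1,1] 'b' = {T0}  orig:{}
  T[2,2] 'b' = {T0}  orig:{}
  T[0,1] 'ab' = ∅
  T[1,2] 'bb' = ∅
  T[0,2] 'abb' = ∅

S ∉ T[0,2] ⇒ NO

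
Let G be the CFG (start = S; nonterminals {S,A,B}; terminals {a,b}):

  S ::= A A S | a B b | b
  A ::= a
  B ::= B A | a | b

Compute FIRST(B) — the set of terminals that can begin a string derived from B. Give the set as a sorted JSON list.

FIRST sets, iterate to fixpoint:
iter 1:
  A via A→a: +{a}
  B via B→a: +{a}
  B via B→b: +{b}
  S via S→A A S: +{a}
  S via S→b: +{b}
  FIRST(S)={a,b}  FIRST(A)={a}  FIRST(B)={a,b}
iter 2: (stable)
  FIRST(S)={a,b}  FIRST(A)={a}  FIRST(B)={a,b}

FIRST(B) = ["a", "b"]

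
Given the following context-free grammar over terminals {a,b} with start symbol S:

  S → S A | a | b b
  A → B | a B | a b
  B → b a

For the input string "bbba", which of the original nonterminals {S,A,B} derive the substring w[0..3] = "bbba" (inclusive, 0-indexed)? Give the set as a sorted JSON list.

CNF form of G:
  S -> S A | T1 T1 | a
  A -> T0 B | T0 T1 | T1 T0
  B -> T1 T0
  T0 -> a
  T1 -> b

CYK table (by increasing span) (cells [i..j] with 0 ≤ i ≤ j ≤ 3 only):
  [0..0]={T1}  "b"  orig:{}
  [1..1]={T1}  "b"  orig:{}
  [2..2]={T1}  "b"  orig:{}
  [3..3]={S,T0}  "a"  orig:{S}
  [0..1]={S}  "bb"
  [1..2]={S}  "bb"
  [2..3]={A,B}  "ba"
  [0..2]=∅  "bbb"
  [1..3]=∅  "bba"
  [0..3]={S}  "bbba"

Original NTs in T[0,3] deriving "bbba": ["S"]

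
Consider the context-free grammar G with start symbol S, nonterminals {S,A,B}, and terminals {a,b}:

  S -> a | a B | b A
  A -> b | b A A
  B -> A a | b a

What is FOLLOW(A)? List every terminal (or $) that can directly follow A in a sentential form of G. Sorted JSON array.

Compute FIRST by fixpoint:
round 1:
  A via A→b: +{b}
  B via B→A a: +{b}
  S via S→a: +{a}
  S via S→b A: +{b}
  S: {a,b}  A: {b}  B: {b}
round 2: — fixpoint
  S: {a,b}  A: {b}  B: {b}

FOLLOW iteration:
seed FOLLOW(S) with $
[1]
  A→b A A: FOLLOW(A) ⊇ FIRST(A) = {b}; new: +{b}
  B→A a: FOLLOW(A) ⊇ FIRST(a) = {a}; new: +{a}
  S→a B: FOLLOW(B) ⊇ FOLLOW(S) ⊇ {$}; new: +{$}
  S→b A: FOLLOW(A) ⊇ FOLLOW(S) ⊇ {$}; new: +{$}
  FOLLOW[S]={$}  FOLLOW[A]={$,a,b}  FOLLOW[B]={$}
[2] done
  FOLLOW[S]={$}  FOLLOW[A]={$,a,b}  FOLLOW[B]={$}

FOLLOW(A) = ["$", "a", "b"]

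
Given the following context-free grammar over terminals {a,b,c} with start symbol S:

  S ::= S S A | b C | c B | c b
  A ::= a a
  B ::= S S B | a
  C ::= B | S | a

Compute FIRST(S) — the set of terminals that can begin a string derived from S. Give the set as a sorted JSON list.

Compute FIRST by fixpoint:
round 1:
  A via A→a a: +{a}
  B via B→a: +{a}
  C via C→B: +{a}
  S via S→b C: +{b}
  S via S→c B: +{c}
  FIRST(S)={b,c}  FIRST(A)={a}  FIRST(B)={a}  FIRST(C)={a}
round 2:
  B via B→S S B: +{b,c}
  C via C→B: +{b,c}
  FIRST(S)={b,c}  FIRST(A)={a}  FIRST(B)={a,b,c}  FIRST(C)={a,b,c}
round 3: (no change)
  FIRST(S)={b,c}  FIRST(A)={a}  FIRST(B)={a,b,c}  FIRST(C)={a,b,c}

FIRST(S) = ["b", "c"]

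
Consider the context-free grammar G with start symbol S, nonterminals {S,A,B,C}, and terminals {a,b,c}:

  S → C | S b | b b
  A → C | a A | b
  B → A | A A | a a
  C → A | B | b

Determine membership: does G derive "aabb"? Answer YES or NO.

Convert to CNF:
  S -> A A | S T1 | T0 A | T0 T0 | T1 T1 | b
  A -> A A | T0 A | T0 T0 | b
  B -> A A | T0 A | T0 T0 | b
  C -> A A | T0 A | T0 T0 | b
  T0 -> a
  T1 -> b

Fill CYK table bottom-up:
  T[0,0] 'a' = {T0}  orig:{}
  T[1,1] 'a' = {T0}  orig:{}
  T[2,2] 'b' = {A,B,C,S,T1}  orig:{A,B,C,S}
  T[3,3] 'b' = {A,B,C,S,T1}  orig:{A,B,C,S}
  T[0,1] 'aa' = {A,B,C,S}
  T[1,2] 'ab' = {A,B,C,S}
  T[2,3] 'bb' = {A,B,C,S}
  T[0,2] 'aab' = {A,B,C,S}
  T[1,3] 'abb' = {A,B,C,S}
  T[0,3] 'aabb' = {A,B,C,S}

S ∈ T[0,3] ⇒ YES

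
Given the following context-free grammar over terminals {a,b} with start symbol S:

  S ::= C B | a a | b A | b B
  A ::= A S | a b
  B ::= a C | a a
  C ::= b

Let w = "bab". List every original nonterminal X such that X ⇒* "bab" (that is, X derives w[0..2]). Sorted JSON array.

CNF form of G:
  S -> C B | T0 T0 | T1 A | T1 B
  A -> A S | T0 T1
  B -> T0 C | T0 T0
  C -> b
  T0 -> a
  T1 -> b

CYK table (by increasing span), restricted to cells inside w[0..2]:
  cell(0,0) b: {C,T1}  orig:{C}
  cell(1,1) a: {T0}  orig:{}
  cell(2,2) b: {C,T1}  orig:{C}
  cell(0,1) ba: ∅
  cell(1,2) ab: {A,B}
  cell(0,2) bab: {S}

Original NTs in T[0,2] deriving "bab": ["S"]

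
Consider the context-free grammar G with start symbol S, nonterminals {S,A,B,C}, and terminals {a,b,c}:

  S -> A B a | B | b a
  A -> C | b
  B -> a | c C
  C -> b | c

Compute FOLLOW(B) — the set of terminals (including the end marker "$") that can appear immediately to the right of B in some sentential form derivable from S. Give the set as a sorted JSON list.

Compute FIRST by fixpoint:
round 1:
  A via A→b: +{b}
  B via B→a: +{a}
  B via B→c C: +{c}
  C via C→b: +{b}
  C via C→c: +{c}
  S via S→A B a: +{b}
  S via S→B: +{a,c}
  FIRST(S)={a,b,c}  FIRST(A)={b}  FIRST(B)={a,c}  FIRST(C)={b,c}
round 2:
  A via A→C: +{c}
  FIRST(S)={a,b,c}  FIRST(A)={b,c}  FIRST(B)={a,c}  FIRST(C)={b,c}
round 3: — fixpoint
  FIRST(S)={a,b,c}  FIRST(A)={b,c}  FIRST(B)={a,c}  FIRST(C)={b,c}

FOLLOW iteration:
FOLLOW(S) := {$}
iter 1:
  S→A B a: FOLLOW(A) ⊇ FIRST(B) = {a,c}; new: +{a,c}
  S→A B a: FOLLOW(B) ⊇ FIRST(a) = {a}; new: +{a}
  S→B: FOLLOW(B) ⊇ FOLLOW(S) ⊇ {$}; new: +{$}
  FOLLOW[S]={$}  FOLLOW[A]={a,c}  FOLLOW[B]={$,a}  FOLLOW[C]={}
iter 2:
  A→C: FOLLOW(C) ⊇ FOLLOW(A) ⊇ {a,c}; new: +{a,c}
  B→c C: FOLLOW(C) ⊇ FOLLOW(B) ⊇ {$,a}; new: +{$}
  FOLLOW[S]={$}  FOLLOW[A]={a,c}  FOLLOW[B]={$,a}  FOLLOW[C]={$,a,c}
iter 3: (stable)
  FOLLOW[S]={$}  FOLLOW[A]={a,c}  FOLLOW[B]={$,a}  FOLLOW[C]={$,a,c}

FOLLOW(B) = ["$", "a"]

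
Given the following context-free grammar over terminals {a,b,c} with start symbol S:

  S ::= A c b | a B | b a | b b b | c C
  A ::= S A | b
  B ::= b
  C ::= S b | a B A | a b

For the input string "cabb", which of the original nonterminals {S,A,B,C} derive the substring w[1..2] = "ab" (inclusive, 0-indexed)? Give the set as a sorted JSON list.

CNF form of G:
  S -> A X4 | T0 T1 | T0 X5 | T1 B | T2 C
  A -> S A | b
  B -> b
  C -> S T0 | T1 T0 | T1 X3
  T0 -> b
  T1 -> a
  T2 -> c
  X3 -> B A
  X4 -> T2 T0
  X5 -> T0 T0

Fill CYK table bottom-up — only the sub-triangle for w[1..2]:
  [1..1]={T1}  "a"  orig:{}
  [2..2]={A,B,T0}  "b"  orig:{A,B}
  [1..2]={C,S}  "ab"

Original NTs in T[1,2] deriving "ab": ["C", "S"]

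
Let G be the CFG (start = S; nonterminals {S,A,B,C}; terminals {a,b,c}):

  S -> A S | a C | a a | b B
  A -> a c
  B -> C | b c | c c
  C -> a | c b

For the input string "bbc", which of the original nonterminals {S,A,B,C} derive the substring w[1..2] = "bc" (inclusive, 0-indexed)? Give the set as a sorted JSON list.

CNF form of G:
  S -> A S | T0 C | T0 T0 | T2 B
  A -> T0 T1
  B -> T1 T1 | T1 T2 | T2 T1 | a
  C -> T1 T2 | a
  T0 -> a
  T1 -> c
  T2 -> b

CYK table (by increasing span) — only the sub-triangle for w[1..2]:
  T[1,1] 'b' = {T2}  orig:{}
  T[2,2] 'c' = {T1}  orig:{}
  T[1,2] 'bc' = {B}

Original NTs in T[1,2] deriving "bc": ["B"]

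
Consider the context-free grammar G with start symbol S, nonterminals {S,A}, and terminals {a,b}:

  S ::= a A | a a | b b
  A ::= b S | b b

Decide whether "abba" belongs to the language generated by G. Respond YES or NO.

CNF form of G:
  S -> T0 T0 | T1 A | T1 T1
  A -> T0 S | T0 T0
  T0 -> b
  T1 -> a

CYK table (by increasing span):
  [0..0]={T1}  "a"  orig:{}
  [1..1]={T0}  "b"  orig:{}
  [2..2]={T0}  "b"  orig:{}
  [3..3]={T1}  "a"  orig:{}
  [0..1]=∅  "ab"
  [1..2]={A,S}  "bb"
  [2..3]=∅  "ba"
  [0..2]={S}  "abb"
  [1..3]=∅  "bba"
  [0..3]=∅  "abba"

S ∉ T[0,3] ⇒ NO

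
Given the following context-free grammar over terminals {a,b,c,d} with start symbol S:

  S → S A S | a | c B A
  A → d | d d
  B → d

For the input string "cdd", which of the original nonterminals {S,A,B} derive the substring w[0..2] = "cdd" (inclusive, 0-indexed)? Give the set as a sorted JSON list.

Convert to CNF:
  S -> S X2 | T1 X3 | a
  A -> T0 T0 | d
  B -> d
  T0 -> d
  T1 -> c
  X2 -> A S
  X3 -> B A

Fill CYK table bottom-up — only the sub-triangle for w[0..2]:
  T[0,0] 'c' = {T1}  orig:{}
  T[1,1] 'd' = {A,B,T0}  orig:{A,B}
  T[2,2] 'd' = {A,B,T0}  orig:{A,B}
  T[0,1] 'cd' = ∅
  T[1,2] 'dd' = {A,X3}  orig:{A}
  T[0,2] 'cdd' = {S}

Original NTs in T[0,2] deriving "cdd": ["S"]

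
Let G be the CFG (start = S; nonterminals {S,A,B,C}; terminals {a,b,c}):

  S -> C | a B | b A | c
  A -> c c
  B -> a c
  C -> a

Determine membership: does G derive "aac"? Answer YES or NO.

CNF form of G:
  S -> T1 B | T2 A | a | c
  A -> T0 T0
  B -> T1 T0
  C -> a
  T0 -> c
  T1 -> a
  T2 -> b

Fill CYK table bottom-up:
  [0..0]={C,S,T1}  "a"  orig:{C,S}
  [1..1]={C,S,T1}  "a"  orig:{C,S}
  [2..2]={S,T0}  "c"  orig:{S}
  [0..1]=∅  "aa"
  [1..2]={B}  "ac"
  [0..2]={S}  "aac"

S ∈ T[0,2] ⇒ YES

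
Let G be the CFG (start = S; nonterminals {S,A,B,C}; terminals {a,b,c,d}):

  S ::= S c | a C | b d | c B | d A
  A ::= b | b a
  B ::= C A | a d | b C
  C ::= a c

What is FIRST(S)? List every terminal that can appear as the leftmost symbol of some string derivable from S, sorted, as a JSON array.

FIRST sets, iterate to fixpoint:
pass 1:
  A via A→b: +{b}
  B via B→a d: +{a}
  B via B→b C: +{b}
  C via C→a c: +{a}
  S via S→a C: +{a}
  S via S→b d: +{b}
  S via S→c B: +{c}
  S via S→d A: +{d}
  S: {a,b,c,d}  A: {b}  B: {a,b}  C: {a}
pass 2: done
  S: {a,b,c,d}  A: {b}  B: {a,b}  C: {a}

FIRST(S) = ["a", "b", "c", "d"]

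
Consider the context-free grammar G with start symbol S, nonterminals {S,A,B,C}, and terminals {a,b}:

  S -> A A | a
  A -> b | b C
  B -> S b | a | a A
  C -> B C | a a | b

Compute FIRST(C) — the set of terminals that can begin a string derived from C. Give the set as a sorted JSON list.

FIRST iteration:
iter 1:
  A via A→b: +{b}
  B via B→a: +{a}
  C via C→B C: +{a}
  C via C→b: +{b}
  S via S→A A: +{b}
  S via S→a: +{a}
  S: {a,b}  A: {b}  B: {a}  C: {a,b}
iter 2:
  B via B→S b: +{b}
  S: {a,b}  A: {b}  B: {a,b}  C: {a,b}
iter 3: (no change)
  S: {a,b}  A: {b}  B: {a,b}  C: {a,b}

FIRST(C) = ["a", "b"]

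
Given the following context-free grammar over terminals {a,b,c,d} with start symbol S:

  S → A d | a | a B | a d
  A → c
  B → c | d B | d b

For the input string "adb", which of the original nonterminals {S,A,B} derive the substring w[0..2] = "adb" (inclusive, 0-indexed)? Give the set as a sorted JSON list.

Convert to CNF:
  S -> A T0 | T2 B | T2 T0 | a
  A -> c
  B -> T0 B | T0 T1 | c
  T0 -> d
  T1 -> b
  T2 -> a

CYK table (by increasing span), restricted to cells inside w[0..2]:
  T[0,0] 'a' = {S,T2}  orig:{S}
  T[1,1] 'd' = {T0}  orig:{}
  T[2,2] 'b' = {T1}  orig:{}
  T[0,1] 'ad' = {S}
  T[1,2] 'db' = {B}
  T[0,2] 'adb' = {S}

Original NTs in T[0,2] deriving "adb": ["S"]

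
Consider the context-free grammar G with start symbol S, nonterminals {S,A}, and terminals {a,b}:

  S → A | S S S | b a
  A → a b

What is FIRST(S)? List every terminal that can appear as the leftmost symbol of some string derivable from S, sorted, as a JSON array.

FIRST iteration:
[1]
  A via A→a b: +{a}
  S via S→A: +{a}
  S via S→b a: +{b}
  S: {a,b}  A: {a}
[2] (no change)
  S: {a,b}  A: {a}

FIRST(S) = ["a", "b"]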